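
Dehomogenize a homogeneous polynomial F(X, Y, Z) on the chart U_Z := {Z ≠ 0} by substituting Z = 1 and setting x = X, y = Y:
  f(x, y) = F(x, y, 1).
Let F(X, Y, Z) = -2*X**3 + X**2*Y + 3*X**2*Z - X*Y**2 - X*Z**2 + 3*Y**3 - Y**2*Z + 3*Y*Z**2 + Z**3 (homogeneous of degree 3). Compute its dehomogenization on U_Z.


f(x, y) = -2*x**3 + x**2*y + 3*x**2 - x*y**2 - x + 3*y**3 - y**2 + 3*y + 1

On U_Z we set Z = 1. Each monomial c·X^i·Y^j·Z^k in F becomes c·x^i·y^j·1^k = c·x^i·y^j.
Substituting Z = 1: F(X, Y, 1) = -2*x**3 + x**2*y + 3*x**2 - x*y**2 - x + 3*y**3 - y**2 + 3*y + 1.
Note: deg(f) ≤ deg(F) = 3; strict inequality happens when F is divisible by Z (lost terms).


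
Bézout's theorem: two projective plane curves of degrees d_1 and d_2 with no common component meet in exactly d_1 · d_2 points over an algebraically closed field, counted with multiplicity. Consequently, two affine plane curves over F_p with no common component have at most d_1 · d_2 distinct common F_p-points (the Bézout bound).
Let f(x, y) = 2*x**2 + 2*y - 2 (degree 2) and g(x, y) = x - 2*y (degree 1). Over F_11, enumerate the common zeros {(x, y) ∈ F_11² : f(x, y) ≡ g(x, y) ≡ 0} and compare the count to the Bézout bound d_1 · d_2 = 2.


Common zeros: ∅; count = 0; Bézout bound = 2.

deg(f) = 2, deg(g) = 1, so Bézout bound = 2.
Scan x ∈ F_11. For each x, list the y ∈ F_11 with f(x, y) ≡ 0 and those with g(x, y) ≡ 0 (mod 11); the common zeros in that column are the intersection.
  x = 0: f ≡ 0 at y ∈ {1}; g ≡ 0 at y ∈ {0}; common: ∅.
  x = 1: f ≡ 0 at y ∈ {0}; g ≡ 0 at y ∈ {6}; common: ∅.
  x = 2: f ≡ 0 at y ∈ {8}; g ≡ 0 at y ∈ {1}; common: ∅.
  x = 3: f ≡ 0 at y ∈ {3}; g ≡ 0 at y ∈ {7}; common: ∅.
  x = 4: f ≡ 0 at y ∈ {7}; g ≡ 0 at y ∈ {2}; common: ∅.
  x = 5: f ≡ 0 at y ∈ {9}; g ≡ 0 at y ∈ {8}; common: ∅.
  x = 6: f ≡ 0 at y ∈ {9}; g ≡ 0 at y ∈ {3}; common: ∅.
  x = 7: f ≡ 0 at y ∈ {7}; g ≡ 0 at y ∈ {9}; common: ∅.
  x = 8: f ≡ 0 at y ∈ {3}; g ≡ 0 at y ∈ {4}; common: ∅.
  x = 9: f ≡ 0 at y ∈ {8}; g ≡ 0 at y ∈ {10}; common: ∅.
  x = 10: f ≡ 0 at y ∈ {0}; g ≡ 0 at y ∈ {5}; common: ∅.
Collecting: common zeros = ∅, so the count is 0.
Comparison with the Bézout bound: 0 ≤ 2 = deg(f)·deg(g), as expected for curves with no common component (the affine F_11-count falls short of the bound because intersections may lie at infinity, over extension fields, or carry multiplicity).


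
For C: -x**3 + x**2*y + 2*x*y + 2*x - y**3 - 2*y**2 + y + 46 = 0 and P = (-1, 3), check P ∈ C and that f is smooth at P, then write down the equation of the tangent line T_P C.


Tangent line at P: -x - 39*y + 116 = 0.

Step 1: f(-1, 3) = 0, so P lies on C.
Step 2: partial derivatives
  f_x(x, y) = -3*x**2 + 2*x*y + 2*y + 2, f_y(x, y) = x**2 + 2*x - 3*y**2 - 4*y + 1.
  f_x(P) = -1, f_y(P) = -39 (gradient nonzero, so P is smooth).
Step 3: tangent line at P: -1·(x − -1) + -39·(y − 3) = 0.
Expanding: -x - 39*y + 116 = 0.


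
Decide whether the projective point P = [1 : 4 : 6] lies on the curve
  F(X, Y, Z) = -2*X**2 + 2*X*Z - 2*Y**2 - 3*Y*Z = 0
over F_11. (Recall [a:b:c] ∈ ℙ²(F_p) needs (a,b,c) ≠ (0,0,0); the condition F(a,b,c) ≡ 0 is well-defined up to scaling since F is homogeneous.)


F(1,4,6) ≡ 5 (mod 11); P is NOT on the curve.

Evaluate F(1, 4, 6) term-by-term (mod 11).
  -2*X**2 ↦ -2·1·1·1 = -2
  2*X*Z ↦ 2·1·1·6 = 12
  -2*Y**2 ↦ -2·1·16·1 = -32
  -3*Y*Z ↦ -3·1·4·6 = -72
Sum: F(1, 4, 6) = (-2) + (12) + (-32) + (-72) = -94.
Reducing mod 11: -94 ≡ 5 (mod 11).
Since F(a, b, c) ≡ 5 ≠ 0 (mod 11), P does NOT lie on the curve.


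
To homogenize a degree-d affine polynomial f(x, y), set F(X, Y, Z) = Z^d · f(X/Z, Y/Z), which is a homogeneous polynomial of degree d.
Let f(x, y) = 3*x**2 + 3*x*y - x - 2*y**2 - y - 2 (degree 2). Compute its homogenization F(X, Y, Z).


F(X, Y, Z) = 3*X**2 + 3*X*Y - X*Z - 2*Y**2 - Y*Z - 2*Z**2

deg(f) = 2.
Substitute x = X/Z, y = Y/Z into f, then multiply by Z^2.
  monomial 3·x^2·y^0 ↦ 3·X^2·Y^0·Z^0.
  monomial 3·x^1·y^1 ↦ 3·X^1·Y^1·Z^0.
  monomial -1·x^1·y^0 ↦ -1·X^1·Y^0·Z^1.
  monomial -2·x^0·y^2 ↦ -2·X^0·Y^2·Z^0.
  monomial -1·x^0·y^1 ↦ -1·X^0·Y^1·Z^1.
  monomial -2·x^0·y^0 ↦ -2·X^0·Y^0·Z^2.
Collecting: F(X, Y, Z) = 3*X**2 + 3*X*Y - X*Z - 2*Y**2 - Y*Z - 2*Z**2.


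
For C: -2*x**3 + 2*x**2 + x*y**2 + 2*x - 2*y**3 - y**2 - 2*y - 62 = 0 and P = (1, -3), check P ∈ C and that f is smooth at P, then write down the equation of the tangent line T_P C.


Tangent line at P: 9*x - 56*y - 177 = 0.

Step 1: f(1, -3) = 0, so P lies on C.
Step 2: partial derivatives
  f_x(x, y) = -6*x**2 + 4*x + y**2 + 2, f_y(x, y) = 2*x*y - 6*y**2 - 2*y - 2.
  f_x(P) = 9, f_y(P) = -56 (gradient nonzero, so P is smooth).
Step 3: tangent line at P: 9·(x − 1) + -56·(y − -3) = 0.
Expanding: 9*x - 56*y - 177 = 0.


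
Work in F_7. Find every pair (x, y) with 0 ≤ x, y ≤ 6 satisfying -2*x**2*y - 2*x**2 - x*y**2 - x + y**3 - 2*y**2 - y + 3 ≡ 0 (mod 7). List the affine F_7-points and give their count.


Affine F_7-points: {(1, 0), (1, 5), (2, 0), (4, 6), (5, 5), (6, 2)}; count = 6.

For each of the 49 pairs (x, y) ∈ F_7², evaluate f(x, y) mod 7. Record the zeros.
  x = 0: [0↦3, 1↦1, 2↦1, 3↦2, 4↦3, 5↦3, 6↦1]  zeros at y ∈ ∅
  x = 1: [0↦0, 1↦2, 2↦4, 3↦5, 4↦4, 5↦0, 6↦6]  zeros at y ∈ {0, 5}
  x = 2: [0↦0, 1↦2, 2↦2, 3↦6, 4↦6, 5↦1, 6↦4]  zeros at y ∈ {0}
  x = 3: [0↦3, 1↦1, 2↦2, 3↦5, 4↦2, 5↦6, 6↦2]  zeros at y ∈ ∅
  x = 4: [0↦2, 1↦6, 2↦4, 3↦2, 4↦6, 5↦1, 6↦0]  zeros at y ∈ {6}
  x = 5: [0↦4, 1↦3, 2↦1, 3↦4, 4↦4, 5↦0, 6↦5]  zeros at y ∈ {5}
  x = 6: [0↦2, 1↦6, 2↦0, 3↦4, 4↦3, 5↦3, 6↦3]  zeros at y ∈ {2}
Collecting zeros: affine points = {(1, 0), (1, 5), (2, 0), (4, 6), (5, 5), (6, 2)}.
Total count |C(F_7)_aff| = 6.


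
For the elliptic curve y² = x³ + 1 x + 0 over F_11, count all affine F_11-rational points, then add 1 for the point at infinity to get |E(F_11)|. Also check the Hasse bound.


Affine points = {(0, 0), (5, 3), (5, 8), (7, 3), (7, 8), (8, 5), (8, 6), (9, 1), (9, 10), (10, 3), (10, 8)}; affine count = 11; |E(F_11)| = 12.

Discriminant check: Δ ∝ 4a³ + 27b² = 4·1³ + 27·0² = 4·1 + 27·0 ≡ 4 (mod 11). Nonzero ⇒ E is nonsingular.
For each x ∈ F_11, compute rhs = x³ + 1·x + 0 mod 11, then count y ∈ F_11 with y² ≡ rhs.
  x = 0: rhs = 0, matching y values: 0 (1 points).
  x = 1: rhs = 2, matching y values: none (0 points).
  x = 2: rhs = 10, matching y values: none (0 points).
  x = 3: rhs = 8, matching y values: none (0 points).
  x = 4: rhs = 2, matching y values: none (0 points).
  x = 5: rhs = 9, matching y values: 3, 8 (2 points).
  x = 6: rhs = 2, matching y values: none (0 points).
  x = 7: rhs = 9, matching y values: 3, 8 (2 points).
  x = 8: rhs = 3, matching y values: 5, 6 (2 points).
  x = 9: rhs = 1, matching y values: 1, 10 (2 points).
  x = 10: rhs = 9, matching y values: 3, 8 (2 points).
Total affine count: 11.
Full point count |E(F_11)| = 11 + 1 = 12.
Hasse bound: |12 − (11+1)| = |0| = 0 ≤ 2√11 ≈ 6.6332 ✓.


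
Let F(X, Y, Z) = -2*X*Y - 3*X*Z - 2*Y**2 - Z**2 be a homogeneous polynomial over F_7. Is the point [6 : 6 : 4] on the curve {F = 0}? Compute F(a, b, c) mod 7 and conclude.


F(6,6,4) ≡ 6 (mod 7); P is NOT on the curve.

Evaluate F(6, 6, 4) term-by-term (mod 7).
  -2*X*Y ↦ -2·6·6·1 = -72
  -3*X*Z ↦ -3·6·1·4 = -72
  -2*Y**2 ↦ -2·1·36·1 = -72
  -Z**2 ↦ -1·1·1·16 = -16
Sum: F(6, 6, 4) = (-72) + (-72) + (-72) + (-16) = -232.
Reducing mod 7: -232 ≡ 6 (mod 7).
Since F(a, b, c) ≡ 6 ≠ 0 (mod 7), P does NOT lie on the curve.


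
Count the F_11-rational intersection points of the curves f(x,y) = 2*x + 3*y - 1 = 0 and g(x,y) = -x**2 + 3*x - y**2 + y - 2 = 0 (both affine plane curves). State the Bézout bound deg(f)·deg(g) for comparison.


Common zeros: ∅; count = 0; Bézout bound = 2.

deg(f) = 1, deg(g) = 2, so Bézout bound = 2.
Scan x ∈ F_11. For each x, list the y ∈ F_11 with f(x, y) ≡ 0 and those with g(x, y) ≡ 0 (mod 11); the common zeros in that column are the intersection.
  x = 0: f ≡ 0 at y ∈ {4}; g ≡ 0 at y ∈ {5, 7}; common: ∅.
  x = 1: f ≡ 0 at y ∈ {7}; g ≡ 0 at y ∈ {0, 1}; common: ∅.
  x = 2: f ≡ 0 at y ∈ {10}; g ≡ 0 at y ∈ {0, 1}; common: ∅.
  x = 3: f ≡ 0 at y ∈ {2}; g ≡ 0 at y ∈ {5, 7}; common: ∅.
  x = 4: f ≡ 0 at y ∈ {5}; g ≡ 0 at y ∈ ∅; common: ∅.
  x = 5: f ≡ 0 at y ∈ {8}; g ≡ 0 at y ∈ ∅; common: ∅.
  x = 6: f ≡ 0 at y ∈ {0}; g ≡ 0 at y ∈ {2, 10}; common: ∅.
  x = 7: f ≡ 0 at y ∈ {3}; g ≡ 0 at y ∈ ∅; common: ∅.
  x = 8: f ≡ 0 at y ∈ {6}; g ≡ 0 at y ∈ {2, 10}; common: ∅.
  x = 9: f ≡ 0 at y ∈ {9}; g ≡ 0 at y ∈ ∅; common: ∅.
  x = 10: f ≡ 0 at y ∈ {1}; g ≡ 0 at y ∈ ∅; common: ∅.
Collecting: common zeros = ∅, so the count is 0.
Comparison with the Bézout bound: 0 ≤ 2 = deg(f)·deg(g), as expected for curves with no common component (the affine F_11-count falls short of the bound because intersections may lie at infinity, over extension fields, or carry multiplicity).


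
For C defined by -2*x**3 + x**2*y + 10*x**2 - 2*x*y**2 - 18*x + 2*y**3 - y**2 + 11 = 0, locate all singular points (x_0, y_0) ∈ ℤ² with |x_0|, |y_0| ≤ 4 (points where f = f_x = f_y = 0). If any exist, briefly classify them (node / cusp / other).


Singular points: {(2, 1)}; classification: node.

Compute partial derivatives:
  f_x = -6*x**2 + 2*x*y + 20*x - 2*y**2 - 18.
  f_y = x**2 - 4*x*y + 6*y**2 - 2*y.
Scan x_0 ∈ {−4, ..., 4}. For each x_0, f_y(x_0, y) is a polynomial in y; find its integer roots y ∈ {−4, ..., 4}, then test f_x and f at those candidates.
  x = -4: f_y(-4, y) = 6*y**2 + 14*y + 16; no integer root y with |y| ≤ 4.
  x = -3: f_y(-3, y) = 6*y**2 + 10*y + 9; no integer root y with |y| ≤ 4.
  x = -2: f_y(-2, y) = 6*y**2 + 6*y + 4; no integer root y with |y| ≤ 4.
  x = -1: f_y(-1, y) = 6*y**2 + 2*y + 1; no integer root y with |y| ≤ 4.
  x = 0: f_y(0, y) = 6*y**2 - 2*y; vanishes at y ∈ {0}. (0, 0): f_x = -18 ≠ 0.
  x = 1: f_y(1, y) = 6*y**2 - 6*y + 1; no integer root y with |y| ≤ 4.
  x = 2: f_y(2, y) = 6*y**2 - 10*y + 4; vanishes at y ∈ {1}. (2, 1): f_x = 0, f = 0 — SINGULAR.
  x = 3: f_y(3, y) = 6*y**2 - 14*y + 9; no integer root y with |y| ≤ 4.
  x = 4: f_y(4, y) = 6*y**2 - 18*y + 16; no integer root y with |y| ≤ 4.
Only singular point on the grid: (2, 1).
Classify: substitute x = 2 + u, y = 1 + v and expand: f = -2*u**3 + u**2*v - u**2 - 2*u*v**2 + 2*v**3 + v**2.
No constant or linear terms (consistent with a singular point). Quadratic part: -u**2 + v**2. Cubic part: -2*u**3 + u**2*v - 2*u*v**2 + 2*v**3.
The quadratic part v**2 - u**2 = (v − u)(v + u) splits into two distinct linear factors, so there are two distinct tangent lines y − 1 = ±(x − 2) — this is a node (ordinary double point).
Classification: node.


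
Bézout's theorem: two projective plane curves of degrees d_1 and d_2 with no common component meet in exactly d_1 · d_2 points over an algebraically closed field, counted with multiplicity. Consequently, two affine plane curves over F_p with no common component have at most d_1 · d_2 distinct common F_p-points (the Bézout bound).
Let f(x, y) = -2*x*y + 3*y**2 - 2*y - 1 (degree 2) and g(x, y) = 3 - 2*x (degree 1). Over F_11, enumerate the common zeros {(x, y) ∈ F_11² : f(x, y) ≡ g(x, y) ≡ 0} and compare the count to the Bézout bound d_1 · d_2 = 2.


Common zeros: {(7, 3), (7, 6)}; count = 2; Bézout bound = 2.

deg(f) = 2, deg(g) = 1, so Bézout bound = 2.
Scan x ∈ F_11. For each x, list the y ∈ F_11 with f(x, y) ≡ 0 and those with g(x, y) ≡ 0 (mod 11); the common zeros in that column are the intersection.
  x = 0: f ≡ 0 at y ∈ {1, 7}; g ≡ 0 at y ∈ ∅; common: ∅.
  x = 1: f ≡ 0 at y ∈ ∅; g ≡ 0 at y ∈ ∅; common: ∅.
  x = 2: f ≡ 0 at y ∈ {5, 8}; g ≡ 0 at y ∈ ∅; common: ∅.
  x = 3: f ≡ 0 at y ∈ ∅; g ≡ 0 at y ∈ ∅; common: ∅.
  x = 4: f ≡ 0 at y ∈ ∅; g ≡ 0 at y ∈ ∅; common: ∅.
  x = 5: f ≡ 0 at y ∈ ∅; g ≡ 0 at y ∈ ∅; common: ∅.
  x = 6: f ≡ 0 at y ∈ ∅; g ≡ 0 at y ∈ ∅; common: ∅.
  x = 7: f ≡ 0 at y ∈ {3, 6}; g ≡ 0 at y ∈ {0, 1, 2, 3, 4, 5, 6, 7, 8, 9, 10}; common: {3, 6}.
  x = 8: f ≡ 0 at y ∈ ∅; g ≡ 0 at y ∈ ∅; common: ∅.
  x = 9: f ≡ 0 at y ∈ {4, 10}; g ≡ 0 at y ∈ ∅; common: ∅.
  x = 10: f ≡ 0 at y ∈ {2, 9}; g ≡ 0 at y ∈ ∅; common: ∅.
Collecting: common zeros = {(7, 3), (7, 6)}, so the count is 2.
Comparison with the Bézout bound: 2 ≤ 2 = deg(f)·deg(g), as expected for curves with no common component (the bound is attained).


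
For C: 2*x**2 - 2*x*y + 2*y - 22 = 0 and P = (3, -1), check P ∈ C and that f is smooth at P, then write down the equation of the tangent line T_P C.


Tangent line at P: 14*x - 4*y - 46 = 0.

Step 1: f(3, -1) = 0, so P lies on C.
Step 2: partial derivatives
  f_x(x, y) = 4*x - 2*y, f_y(x, y) = 2 - 2*x.
  f_x(P) = 14, f_y(P) = -4 (gradient nonzero, so P is smooth).
Step 3: tangent line at P: 14·(x − 3) + -4·(y − -1) = 0.
Expanding: 14*x - 4*y - 46 = 0.


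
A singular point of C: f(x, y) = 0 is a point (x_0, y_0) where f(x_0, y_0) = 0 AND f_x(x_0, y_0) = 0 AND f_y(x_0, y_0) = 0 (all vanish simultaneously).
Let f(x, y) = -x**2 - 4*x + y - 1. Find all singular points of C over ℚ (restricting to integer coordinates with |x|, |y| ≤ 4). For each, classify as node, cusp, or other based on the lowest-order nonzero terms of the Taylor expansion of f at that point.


No singular points in the scanned grid; C is smooth there.

Compute partial derivatives:
  f_x = -2*x - 4.
  f_y = 1.
f_y = 1 is a nonzero constant, so f_y never vanishes: no point (x, y) can satisfy f = f_x = f_y = 0. In particular no (x, y) ∈ {−4, ..., 4}² is singular; the curve is smooth.


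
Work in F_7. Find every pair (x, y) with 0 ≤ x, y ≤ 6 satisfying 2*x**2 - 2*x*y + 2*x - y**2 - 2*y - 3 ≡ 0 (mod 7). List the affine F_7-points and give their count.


Affine F_7-points: {(2, 2), (2, 6), (3, 0), (3, 6), (5, 4), (5, 5), (6, 2), (6, 5)}; count = 8.

For each of the 49 pairs (x, y) ∈ F_7², evaluate f(x, y) mod 7. Record the zeros.
  x = 0: [0↦4, 1↦1, 2↦3, 3↦3, 4↦1, 5↦4, 6↦5]  zeros at y ∈ ∅
  x = 1: [0↦1, 1↦3, 2↦3, 3↦1, 4↦4, 5↦5, 6↦4]  zeros at y ∈ ∅
  x = 2: [0↦2, 1↦2, 2↦0, 3↦3, 4↦4, 5↦3, 6↦0]  zeros at y ∈ {2, 6}
  x = 3: [0↦0, 1↦5, 2↦1, 3↦2, 4↦1, 5↦5, 6↦0]  zeros at y ∈ {0, 6}
  x = 4: [0↦2, 1↦5, 2↦6, 3↦5, 4↦2, 5↦4, 6↦4]  zeros at y ∈ ∅
  x = 5: [0↦1, 1↦2, 2↦1, 3↦5, 4↦0, 5↦0, 6↦5]  zeros at y ∈ {4, 5}
  x = 6: [0↦4, 1↦3, 2↦0, 3↦2, 4↦2, 5↦0, 6↦3]  zeros at y ∈ {2, 5}
Collecting zeros: affine points = {(2, 2), (2, 6), (3, 0), (3, 6), (5, 4), (5, 5), (6, 2), (6, 5)}.
Total count |C(F_7)_aff| = 8.


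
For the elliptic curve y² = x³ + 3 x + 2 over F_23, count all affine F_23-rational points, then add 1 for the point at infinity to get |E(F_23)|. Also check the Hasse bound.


Affine points = {(0, 5), (0, 18), (1, 11), (1, 12), (2, 4), (2, 19), (4, 3), (4, 20), (5, 2), (5, 21), (6, 11), (6, 12), (8, 3), (8, 20), (11, 3), (11, 20), (12, 8), (12, 15), (15, 8), (15, 15), (16, 11), (16, 12), (18, 0), (19, 8), (19, 15), (20, 9), (20, 14)}; affine count = 27; |E(F_23)| = 28.

Discriminant check: Δ ∝ 4a³ + 27b² = 4·3³ + 27·2² = 4·27 + 27·4 ≡ 9 (mod 23). Nonzero ⇒ E is nonsingular.
For each x ∈ F_23, compute rhs = x³ + 3·x + 2 mod 23, then count y ∈ F_23 with y² ≡ rhs.
  x = 0: rhs = 2, matching y values: 5, 18 (2 points).
  x = 1: rhs = 6, matching y values: 11, 12 (2 points).
  x = 2: rhs = 16, matching y values: 4, 19 (2 points).
  x = 3: rhs = 15, matching y values: none (0 points).
  x = 4: rhs = 9, matching y values: 3, 20 (2 points).
  x = 5: rhs = 4, matching y values: 2, 21 (2 points).
  x = 6: rhs = 6, matching y values: 11, 12 (2 points).
  x = 7: rhs = 21, matching y values: none (0 points).
  x = 8: rhs = 9, matching y values: 3, 20 (2 points).
  x = 9: rhs = 22, matching y values: none (0 points).
  x = 10: rhs = 20, matching y values: none (0 points).
  x = 11: rhs = 9, matching y values: 3, 20 (2 points).
  x = 12: rhs = 18, matching y values: 8, 15 (2 points).
  x = 13: rhs = 7, matching y values: none (0 points).
  x = 14: rhs = 5, matching y values: none (0 points).
  x = 15: rhs = 18, matching y values: 8, 15 (2 points).
  x = 16: rhs = 6, matching y values: 11, 12 (2 points).
  x = 17: rhs = 21, matching y values: none (0 points).
  x = 18: rhs = 0, matching y values: 0 (1 points).
  x = 19: rhs = 18, matching y values: 8, 15 (2 points).
  x = 20: rhs = 12, matching y values: 9, 14 (2 points).
  x = 21: rhs = 11, matching y values: none (0 points).
  x = 22: rhs = 21, matching y values: none (0 points).
Total affine count: 27.
Full point count |E(F_23)| = 27 + 1 = 28.
Hasse bound: |28 − (23+1)| = |4| = 4 ≤ 2√23 ≈ 9.5917 ✓.


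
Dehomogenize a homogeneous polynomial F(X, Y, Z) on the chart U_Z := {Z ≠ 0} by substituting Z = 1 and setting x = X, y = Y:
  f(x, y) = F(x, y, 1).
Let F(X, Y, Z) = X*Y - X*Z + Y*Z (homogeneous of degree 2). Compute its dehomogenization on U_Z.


f(x, y) = x*y - x + y

On U_Z we set Z = 1. Each monomial c·X^i·Y^j·Z^k in F becomes c·x^i·y^j·1^k = c·x^i·y^j.
Substituting Z = 1: F(X, Y, 1) = x*y - x + y.
Note: deg(f) ≤ deg(F) = 2; strict inequality happens when F is divisible by Z (lost terms).


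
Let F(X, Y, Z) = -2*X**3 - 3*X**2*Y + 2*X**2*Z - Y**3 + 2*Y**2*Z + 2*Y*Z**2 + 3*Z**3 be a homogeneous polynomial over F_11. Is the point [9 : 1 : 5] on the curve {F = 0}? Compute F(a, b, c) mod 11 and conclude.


F(9,1,5) ≡ 5 (mod 11); P is NOT on the curve.

Evaluate F(9, 1, 5) term-by-term (mod 11).
  -2*X**3 ↦ -2·729·1·1 = -1458
  -3*X**2*Y ↦ -3·81·1·1 = -243
  2*X**2*Z ↦ 2·81·1·5 = 810
  -Y**3 ↦ -1·1·1·1 = -1
  2*Y**2*Z ↦ 2·1·1·5 = 10
  2*Y*Z**2 ↦ 2·1·1·25 = 50
  3*Z**3 ↦ 3·1·1·125 = 375
Sum: F(9, 1, 5) = (-1458) + (-243) + (810) + (-1) + (10) + (50) + (375) = -457.
Reducing mod 11: -457 ≡ 5 (mod 11).
Since F(a, b, c) ≡ 5 ≠ 0 (mod 11), P does NOT lie on the curve.


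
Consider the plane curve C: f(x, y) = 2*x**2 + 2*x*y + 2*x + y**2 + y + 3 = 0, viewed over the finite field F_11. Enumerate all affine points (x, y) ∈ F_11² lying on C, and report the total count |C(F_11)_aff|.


Affine F_11-points: {(0, 5), (1, 1), (1, 7), (2, 7), (2, 10), (5, 5), (5, 6), (8, 1), (8, 4), (9, 4), (9, 10), (10, 6)}; count = 12.

For each of the 121 pairs (x, y) ∈ F_11², evaluate f(x, y) mod 11. Record the zeros.
  x = 0: [0↦3, 1↦5, 2↦9, 3↦4, 4↦1, 5↦0, 6↦1, 7↦4, 8↦9, 9↦5, 10↦3]  zeros at y ∈ {5}
  x = 1: [0↦7, 1↦0, 2↦6, 3↦3, 4↦2, 5↦3, 6↦6, 7↦0, 8↦7, 9↦5, 10↦5]  zeros at y ∈ {1, 7}
  x = 2: [0↦4, 1↦10, 2↦7, 3↦6, 4↦7, 5↦10, 6↦4, 7↦0, 8↦9, 9↦9, 10↦0]  zeros at y ∈ {7, 10}
  x = 3: [0↦5, 1↦2, 2↦1, 3↦2, 4↦5, 5↦10, 6↦6, 7↦4, 8↦4, 9↦6, 10↦10]  zeros at y ∈ ∅
  x = 4: [0↦10, 1↦9, 2↦10, 3↦2, 4↦7, 5↦3, 6↦1, 7↦1, 8↦3, 9↦7, 10↦2]  zeros at y ∈ ∅
  x = 5: [0↦8, 1↦9, 2↦1, 3↦6, 4↦2, 5↦0, 6↦0, 7↦2, 8↦6, 9↦1, 10↦9]  zeros at y ∈ {5, 6}
  x = 6: [0↦10, 1↦2, 2↦7, 3↦3, 4↦1, 5↦1, 6↦3, 7↦7, 8↦2, 9↦10, 10↦9]  zeros at y ∈ ∅
  x = 7: [0↦5, 1↦10, 2↦6, 3↦4, 4↦4, 5↦6, 6↦10, 7↦5, 8↦2, 9↦1, 10↦2]  zeros at y ∈ ∅
  x = 8: [0↦4, 1↦0, 2↦9, 3↦9, 4↦0, 5↦4, 6↦10, 7↦7, 8↦6, 9↦7, 10↦10]  zeros at y ∈ {1, 4}
  x = 9: [0↦7, 1↦5, 2↦5, 3↦7, 4↦0, 5↦6, 6↦3, 7↦2, 8↦3, 9↦6, 10↦0]  zeros at y ∈ {4, 10}
  x = 10: [0↦3, 1↦3, 2↦5, 3↦9, 4↦4, 5↦1, 6↦0, 7↦1, 8↦4, 9↦9, 10↦5]  zeros at y ∈ {6}
Collecting zeros: affine points = {(0, 5), (1, 1), (1, 7), (2, 7), (2, 10), (5, 5), (5, 6), (8, 1), (8, 4), (9, 4), (9, 10), (10, 6)}.
Total count |C(F_11)_aff| = 12.


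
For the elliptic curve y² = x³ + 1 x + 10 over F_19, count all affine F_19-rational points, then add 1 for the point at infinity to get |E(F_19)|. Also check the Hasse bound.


Affine points = {(2, 1), (2, 18), (5, 8), (5, 11), (6, 2), (6, 17), (8, 6), (8, 13), (9, 8), (9, 11), (13, 4), (13, 15), (17, 0)}; affine count = 13; |E(F_19)| = 14.

Discriminant check: Δ ∝ 4a³ + 27b² = 4·1³ + 27·10² = 4·1 + 27·100 ≡ 6 (mod 19). Nonzero ⇒ E is nonsingular.
For each x ∈ F_19, compute rhs = x³ + 1·x + 10 mod 19, then count y ∈ F_19 with y² ≡ rhs.
  x = 0: rhs = 10, matching y values: none (0 points).
  x = 1: rhs = 12, matching y values: none (0 points).
  x = 2: rhs = 1, matching y values: 1, 18 (2 points).
  x = 3: rhs = 2, matching y values: none (0 points).
  x = 4: rhs = 2, matching y values: none (0 points).
  x = 5: rhs = 7, matching y values: 8, 11 (2 points).
  x = 6: rhs = 4, matching y values: 2, 17 (2 points).
  x = 7: rhs = 18, matching y values: none (0 points).
  x = 8: rhs = 17, matching y values: 6, 13 (2 points).
  x = 9: rhs = 7, matching y values: 8, 11 (2 points).
  x = 10: rhs = 13, matching y values: none (0 points).
  x = 11: rhs = 3, matching y values: none (0 points).
  x = 12: rhs = 2, matching y values: none (0 points).
  x = 13: rhs = 16, matching y values: 4, 15 (2 points).
  x = 14: rhs = 13, matching y values: none (0 points).
  x = 15: rhs = 18, matching y values: none (0 points).
  x = 16: rhs = 18, matching y values: none (0 points).
  x = 17: rhs = 0, matching y values: 0 (1 points).
  x = 18: rhs = 8, matching y values: none (0 points).
Total affine count: 13.
Full point count |E(F_19)| = 13 + 1 = 14.
Hasse bound: |14 − (19+1)| = |-6| = 6 ≤ 2√19 ≈ 8.7178 ✓.


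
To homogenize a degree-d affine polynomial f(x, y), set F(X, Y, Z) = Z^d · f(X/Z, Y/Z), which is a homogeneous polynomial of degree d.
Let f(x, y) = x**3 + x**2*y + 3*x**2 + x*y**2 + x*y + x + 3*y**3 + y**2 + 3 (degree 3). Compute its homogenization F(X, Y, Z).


F(X, Y, Z) = X**3 + X**2*Y + 3*X**2*Z + X*Y**2 + X*Y*Z + X*Z**2 + 3*Y**3 + Y**2*Z + 3*Z**3

deg(f) = 3.
Substitute x = X/Z, y = Y/Z into f, then multiply by Z^3.
  monomial 1·x^3·y^0 ↦ 1·X^3·Y^0·Z^0.
  monomial 1·x^2·y^1 ↦ 1·X^2·Y^1·Z^0.
  monomial 3·x^2·y^0 ↦ 3·X^2·Y^0·Z^1.
  monomial 1·x^1·y^2 ↦ 1·X^1·Y^2·Z^0.
  monomial 1·x^1·y^1 ↦ 1·X^1·Y^1·Z^1.
  monomial 1·x^1·y^0 ↦ 1·X^1·Y^0·Z^2.
  monomial 3·x^0·y^3 ↦ 3·X^0·Y^3·Z^0.
  monomial 1·x^0·y^2 ↦ 1·X^0·Y^2·Z^1.
  monomial 3·x^0·y^0 ↦ 3·X^0·Y^0·Z^3.
Collecting: F(X, Y, Z) = X**3 + X**2*Y + 3*X**2*Z + X*Y**2 + X*Y*Z + X*Z**2 + 3*Y**3 + Y**2*Z + 3*Z**3.


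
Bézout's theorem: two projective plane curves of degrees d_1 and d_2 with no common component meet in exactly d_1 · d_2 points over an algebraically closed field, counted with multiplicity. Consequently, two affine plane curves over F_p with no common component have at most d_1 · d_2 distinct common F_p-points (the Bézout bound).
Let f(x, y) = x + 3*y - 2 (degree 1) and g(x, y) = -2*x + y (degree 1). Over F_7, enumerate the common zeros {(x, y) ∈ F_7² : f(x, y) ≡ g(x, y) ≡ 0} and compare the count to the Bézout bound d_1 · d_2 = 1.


Common zeros: ∅; count = 0; Bézout bound = 1.

deg(f) = 1, deg(g) = 1, so Bézout bound = 1.
Scan x ∈ F_7. For each x, list the y ∈ F_7 with f(x, y) ≡ 0 and those with g(x, y) ≡ 0 (mod 7); the common zeros in that column are the intersection.
  x = 0: f ≡ 0 at y ∈ {3}; g ≡ 0 at y ∈ {0}; common: ∅.
  x = 1: f ≡ 0 at y ∈ {5}; g ≡ 0 at y ∈ {2}; common: ∅.
  x = 2: f ≡ 0 at y ∈ {0}; g ≡ 0 at y ∈ {4}; common: ∅.
  x = 3: f ≡ 0 at y ∈ {2}; g ≡ 0 at y ∈ {6}; common: ∅.
  x = 4: f ≡ 0 at y ∈ {4}; g ≡ 0 at y ∈ {1}; common: ∅.
  x = 5: f ≡ 0 at y ∈ {6}; g ≡ 0 at y ∈ {3}; common: ∅.
  x = 6: f ≡ 0 at y ∈ {1}; g ≡ 0 at y ∈ {5}; common: ∅.
Collecting: common zeros = ∅, so the count is 0.
Comparison with the Bézout bound: 0 ≤ 1 = deg(f)·deg(g), as expected for curves with no common component (the affine F_7-count falls short of the bound because intersections may lie at infinity, over extension fields, or carry multiplicity).


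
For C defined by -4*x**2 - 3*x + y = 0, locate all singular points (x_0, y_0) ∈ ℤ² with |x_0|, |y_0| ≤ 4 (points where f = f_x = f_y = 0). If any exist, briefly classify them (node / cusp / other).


No singular points in the scanned grid; C is smooth there.

Compute partial derivatives:
  f_x = -8*x - 3.
  f_y = 1.
f_y = 1 is a nonzero constant, so f_y never vanishes: no point (x, y) can satisfy f = f_x = f_y = 0. In particular no (x, y) ∈ {−4, ..., 4}² is singular; the curve is smooth.


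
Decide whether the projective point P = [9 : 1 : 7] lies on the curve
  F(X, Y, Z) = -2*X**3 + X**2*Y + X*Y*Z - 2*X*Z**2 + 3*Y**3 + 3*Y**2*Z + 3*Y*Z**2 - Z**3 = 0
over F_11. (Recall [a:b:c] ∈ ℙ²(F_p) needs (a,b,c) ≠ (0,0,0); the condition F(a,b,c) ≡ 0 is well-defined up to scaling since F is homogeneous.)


F(9,1,7) ≡ 8 (mod 11); P is NOT on the curve.

Evaluate F(9, 1, 7) term-by-term (mod 11).
  -2*X**3 ↦ -2·729·1·1 = -1458
  X**2*Y ↦ 1·81·1·1 = 81
  X*Y*Z ↦ 1·9·1·7 = 63
  -2*X*Z**2 ↦ -2·9·1·49 = -882
  3*Y**3 ↦ 3·1·1·1 = 3
  3*Y**2*Z ↦ 3·1·1·7 = 21
  3*Y*Z**2 ↦ 3·1·1·49 = 147
  -Z**3 ↦ -1·1·1·343 = -343
Sum: F(9, 1, 7) = (-1458) + (81) + (63) + (-882) + (3) + (21) + (147) + (-343) = -2368.
Reducing mod 11: -2368 ≡ 8 (mod 11).
Since F(a, b, c) ≡ 8 ≠ 0 (mod 11), P does NOT lie on the curve.


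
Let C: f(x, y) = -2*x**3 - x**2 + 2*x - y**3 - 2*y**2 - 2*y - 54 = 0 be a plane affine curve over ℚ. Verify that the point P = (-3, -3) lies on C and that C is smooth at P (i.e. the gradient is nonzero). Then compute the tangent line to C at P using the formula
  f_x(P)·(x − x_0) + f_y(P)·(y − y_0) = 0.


Tangent line at P: -46*x - 17*y - 189 = 0.

Step 1: f(-3, -3) = 0, so P lies on C.
Step 2: partial derivatives
  f_x(x, y) = -6*x**2 - 2*x + 2, f_y(x, y) = -3*y**2 - 4*y - 2.
  f_x(P) = -46, f_y(P) = -17 (gradient nonzero, so P is smooth).
Step 3: tangent line at P: -46·(x − -3) + -17·(y − -3) = 0.
Expanding: -46*x - 17*y - 189 = 0.


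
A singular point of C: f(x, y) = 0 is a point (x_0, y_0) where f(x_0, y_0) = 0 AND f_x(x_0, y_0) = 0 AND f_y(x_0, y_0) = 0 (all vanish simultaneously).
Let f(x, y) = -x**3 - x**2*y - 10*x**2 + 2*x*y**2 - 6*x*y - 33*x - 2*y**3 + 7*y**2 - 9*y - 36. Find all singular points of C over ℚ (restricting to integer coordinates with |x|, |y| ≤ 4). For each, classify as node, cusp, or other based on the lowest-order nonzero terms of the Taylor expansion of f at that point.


Singular points: {(-3, 0)}; classification: node.

Compute partial derivatives:
  f_x = -3*x**2 - 2*x*y - 20*x + 2*y**2 - 6*y - 33.
  f_y = -x**2 + 4*x*y - 6*x - 6*y**2 + 14*y - 9.
Scan x_0 ∈ {−4, ..., 4}. For each x_0, f_y(x_0, y) is a polynomial in y; find its integer roots y ∈ {−4, ..., 4}, then test f_x and f at those candidates.
  x = -4: f_y(-4, y) = -6*y**2 - 2*y - 1; no integer root y with |y| ≤ 4.
  x = -3: f_y(-3, y) = -6*y**2 + 2*y; vanishes at y ∈ {0}. (-3, 0): f_x = 0, f = 0 — SINGULAR.
  x = -2: f_y(-2, y) = -6*y**2 + 6*y - 1; no integer root y with |y| ≤ 4.
  x = -1: f_y(-1, y) = -6*y**2 + 10*y - 4; vanishes at y ∈ {1}. (-1, 1): f_x = -18 ≠ 0.
  x = 0: f_y(0, y) = -6*y**2 + 14*y - 9; no integer root y with |y| ≤ 4.
  x = 1: f_y(1, y) = -6*y**2 + 18*y - 16; no integer root y with |y| ≤ 4.
  x = 2: f_y(2, y) = -6*y**2 + 22*y - 25; no integer root y with |y| ≤ 4.
  x = 3: f_y(3, y) = -6*y**2 + 26*y - 36; no integer root y with |y| ≤ 4.
  x = 4: f_y(4, y) = -6*y**2 + 30*y - 49; no integer root y with |y| ≤ 4.
Only singular point on the grid: (-3, 0).
Classify: substitute x = -3 + u, y = 0 + v and expand: f = -u**3 - u**2*v - u**2 + 2*u*v**2 - 2*v**3 + v**2.
No constant or linear terms (consistent with a singular point). Quadratic part: -u**2 + v**2. Cubic part: -u**3 - u**2*v + 2*u*v**2 - 2*v**3.
The quadratic part v**2 - u**2 = (v − u)(v + u) splits into two distinct linear factors, so there are two distinct tangent lines y − 0 = ±(x − -3) — this is a node (ordinary double point).
Classification: node.


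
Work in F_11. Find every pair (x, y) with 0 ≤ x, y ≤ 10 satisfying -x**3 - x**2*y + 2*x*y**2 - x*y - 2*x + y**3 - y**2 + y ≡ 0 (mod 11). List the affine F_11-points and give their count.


Affine F_11-points: {(0, 0), (3, 0), (3, 6), (5, 1), (5, 6), (6, 5), (6, 8), (6, 9), (7, 2), (8, 0), (8, 1), (8, 6)}; count = 12.

For each of the 121 pairs (x, y) ∈ F_11², evaluate f(x, y) mod 11. Record the zeros.
  x = 0: [0↦0, 1↦1, 2↦6, 3↦10, 4↦8, 5↦6, 6↦10, 7↦4, 8↦5, 9↦8, 10↦8]  zeros at y ∈ {0}
  x = 1: [0↦8, 1↦9, 2↦7, 3↦8, 4↦7, 5↦10, 6↦1, 7↦8, 8↦4, 9↦6, 10↦9]  zeros at y ∈ ∅
  x = 2: [0↦10, 1↦9, 2↦9, 3↦5, 4↦3, 5↦9, 6↦7, 7↦3, 8↦3, 9↦2, 10↦6]  zeros at y ∈ ∅
  x = 3: [0↦0, 1↦6, 2↦6, 3↦6, 4↦1, 5↦8, 6↦0, 7↦5, 8↦7, 9↦1, 10↦4]  zeros at y ∈ {0, 6}
  x = 4: [0↦5, 1↦5, 2↦3, 3↦5, 4↦6, 5↦1, 6↦7, 7↦8, 8↦10, 9↦8, 10↦8]  zeros at y ∈ ∅
  x = 5: [0↦8, 1↦0, 2↦5, 3↦7, 4↦1, 5↦4, 6↦0, 7↦6, 8↦6, 9↦6, 10↦1]  zeros at y ∈ {1, 6}
  x = 6: [0↦3, 1↦7, 2↦6, 3↦6, 4↦2, 5↦0, 6↦6, 7↦4, 8↦0, 9↦0, 10↦10]  zeros at y ∈ {5, 8, 9}
  x = 7: [0↦6, 1↦9, 2↦0, 3↦7, 4↦3, 5↦5, 6↦8, 7↦7, 8↦8, 9↦6, 10↦7]  zeros at y ∈ {2}
  x = 8: [0↦0, 1↦0, 2↦3, 3↦4, 4↦9, 5↦2, 6↦0, 7↦9, 8↦2, 9↦7, 10↦8]  zeros at y ∈ {0, 1, 6}
  x = 9: [0↦1, 1↦7, 2↦9, 3↦2, 4↦3, 5↦7, 6↦9, 7↦4, 8↦9, 9↦8, 10↦7]  zeros at y ∈ ∅
  x = 10: [0↦3, 1↦2, 2↦1, 3↦6, 4↦1, 5↦3, 6↦7, 7↦8, 8↦1, 9↦3, 10↦9]  zeros at y ∈ ∅
Collecting zeros: affine points = {(0, 0), (3, 0), (3, 6), (5, 1), (5, 6), (6, 5), (6, 8), (6, 9), (7, 2), (8, 0), (8, 1), (8, 6)}.
Total count |C(F_11)_aff| = 12.


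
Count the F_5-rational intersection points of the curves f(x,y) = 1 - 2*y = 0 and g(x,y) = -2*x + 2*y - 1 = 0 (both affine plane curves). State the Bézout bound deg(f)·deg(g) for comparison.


Common zeros: {(0, 3)}; count = 1; Bézout bound = 1.

deg(f) = 1, deg(g) = 1, so Bézout bound = 1.
Scan x ∈ F_5. For each x, list the y ∈ F_5 with f(x, y) ≡ 0 and those with g(x, y) ≡ 0 (mod 5); the common zeros in that column are the intersection.
  x = 0: f ≡ 0 at y ∈ {3}; g ≡ 0 at y ∈ {3}; common: {3}.
  x = 1: f ≡ 0 at y ∈ {3}; g ≡ 0 at y ∈ {4}; common: ∅.
  x = 2: f ≡ 0 at y ∈ {3}; g ≡ 0 at y ∈ {0}; common: ∅.
  x = 3: f ≡ 0 at y ∈ {3}; g ≡ 0 at y ∈ {1}; common: ∅.
  x = 4: f ≡ 0 at y ∈ {3}; g ≡ 0 at y ∈ {2}; common: ∅.
Collecting: common zeros = {(0, 3)}, so the count is 1.
Comparison with the Bézout bound: 1 ≤ 1 = deg(f)·deg(g), as expected for curves with no common component (the bound is attained).


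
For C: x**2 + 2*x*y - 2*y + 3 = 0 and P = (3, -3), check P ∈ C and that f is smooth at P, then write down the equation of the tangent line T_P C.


Tangent line at P: 4*y + 12 = 0.

Step 1: f(3, -3) = 0, so P lies on C.
Step 2: partial derivatives
  f_x(x, y) = 2*x + 2*y, f_y(x, y) = 2*x - 2.
  f_x(P) = 0, f_y(P) = 4 (gradient nonzero, so P is smooth).
Step 3: tangent line at P: 0·(x − 3) + 4·(y − -3) = 0.
Expanding: 4*y + 12 = 0.


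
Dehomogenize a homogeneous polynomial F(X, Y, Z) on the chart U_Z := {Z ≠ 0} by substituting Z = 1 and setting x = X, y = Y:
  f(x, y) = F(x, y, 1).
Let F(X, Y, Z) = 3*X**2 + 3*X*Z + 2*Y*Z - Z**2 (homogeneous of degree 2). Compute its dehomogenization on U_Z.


f(x, y) = 3*x**2 + 3*x + 2*y - 1

On U_Z we set Z = 1. Each monomial c·X^i·Y^j·Z^k in F becomes c·x^i·y^j·1^k = c·x^i·y^j.
Substituting Z = 1: F(X, Y, 1) = 3*x**2 + 3*x + 2*y - 1.
Note: deg(f) ≤ deg(F) = 2; strict inequality happens when F is divisible by Z (lost terms).


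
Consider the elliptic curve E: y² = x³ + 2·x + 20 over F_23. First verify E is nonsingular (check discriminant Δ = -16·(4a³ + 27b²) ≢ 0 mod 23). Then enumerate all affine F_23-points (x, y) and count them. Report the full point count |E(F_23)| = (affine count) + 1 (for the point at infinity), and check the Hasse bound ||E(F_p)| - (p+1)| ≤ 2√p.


Affine points = {(1, 0), (2, 3), (2, 20), (4, 0), (6, 8), (6, 15), (7, 3), (7, 20), (9, 10), (9, 13), (11, 4), (11, 19), (12, 1), (12, 22), (13, 9), (13, 14), (14, 3), (14, 20), (16, 10), (16, 13), (18, 0), (21, 10), (21, 13)}; affine count = 23; |E(F_23)| = 24.

Discriminant check: Δ ∝ 4a³ + 27b² = 4·2³ + 27·20² = 4·8 + 27·400 ≡ 22 (mod 23). Nonzero ⇒ E is nonsingular.
For each x ∈ F_23, compute rhs = x³ + 2·x + 20 mod 23, then count y ∈ F_23 with y² ≡ rhs.
  x = 0: rhs = 20, matching y values: none (0 points).
  x = 1: rhs = 0, matching y values: 0 (1 points).
  x = 2: rhs = 9, matching y values: 3, 20 (2 points).
  x = 3: rhs = 7, matching y values: none (0 points).
  x = 4: rhs = 0, matching y values: 0 (1 points).
  x = 5: rhs = 17, matching y values: none (0 points).
  x = 6: rhs = 18, matching y values: 8, 15 (2 points).
  x = 7: rhs = 9, matching y values: 3, 20 (2 points).
  x = 8: rhs = 19, matching y values: none (0 points).
  x = 9: rhs = 8, matching y values: 10, 13 (2 points).
  x = 10: rhs = 5, matching y values: none (0 points).
  x = 11: rhs = 16, matching y values: 4, 19 (2 points).
  x = 12: rhs = 1, matching y values: 1, 22 (2 points).
  x = 13: rhs = 12, matching y values: 9, 14 (2 points).
  x = 14: rhs = 9, matching y values: 3, 20 (2 points).
  x = 15: rhs = 21, matching y values: none (0 points).
  x = 16: rhs = 8, matching y values: 10, 13 (2 points).
  x = 17: rhs = 22, matching y values: none (0 points).
  x = 18: rhs = 0, matching y values: 0 (1 points).
  x = 19: rhs = 17, matching y values: none (0 points).
  x = 20: rhs = 10, matching y values: none (0 points).
  x = 21: rhs = 8, matching y values: 10, 13 (2 points).
  x = 22: rhs = 17, matching y values: none (0 points).
Total affine count: 23.
Full point count |E(F_23)| = 23 + 1 = 24.
Hasse bound: |24 − (23+1)| = |0| = 0 ≤ 2√23 ≈ 9.5917 ✓.


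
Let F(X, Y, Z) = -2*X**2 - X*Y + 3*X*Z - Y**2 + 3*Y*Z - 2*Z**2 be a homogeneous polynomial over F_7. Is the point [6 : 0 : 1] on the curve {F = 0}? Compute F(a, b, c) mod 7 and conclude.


F(6,0,1) ≡ 0 (mod 7); P is on the curve.

Evaluate F(6, 0, 1) term-by-term (mod 7).
  -2*X**2 ↦ -2·36·1·1 = -72
  -X*Y ↦ -1·6·0·1 = 0
  3*X*Z ↦ 3·6·1·1 = 18
  -Y**2 ↦ -1·1·0·1 = 0
  3*Y*Z ↦ 3·1·0·1 = 0
  -2*Z**2 ↦ -2·1·1·1 = -2
Sum: F(6, 0, 1) = (-72) + (0) + (18) + (0) + (0) + (-2) = -56.
Reducing mod 7: -56 ≡ 0 (mod 7).
Since F(a, b, c) ≡ 0 (mod 7), P lies on the curve.


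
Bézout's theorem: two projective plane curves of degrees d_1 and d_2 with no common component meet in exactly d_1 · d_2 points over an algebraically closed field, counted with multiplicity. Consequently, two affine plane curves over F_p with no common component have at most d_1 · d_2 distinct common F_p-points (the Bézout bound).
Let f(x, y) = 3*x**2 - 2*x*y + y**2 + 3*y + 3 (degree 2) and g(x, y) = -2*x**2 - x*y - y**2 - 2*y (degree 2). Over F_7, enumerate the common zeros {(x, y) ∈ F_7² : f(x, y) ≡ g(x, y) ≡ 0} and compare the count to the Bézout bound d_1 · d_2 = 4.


Common zeros: ∅; count = 0; Bézout bound = 4.

deg(f) = 2, deg(g) = 2, so Bézout bound = 4.
Scan x ∈ F_7. For each x, list the y ∈ F_7 with f(x, y) ≡ 0 and those with g(x, y) ≡ 0 (mod 7); the common zeros in that column are the intersection.
  x = 0: f ≡ 0 at y ∈ {1, 3}; g ≡ 0 at y ∈ {0, 5}; common: ∅.
  x = 1: f ≡ 0 at y ∈ ∅; g ≡ 0 at y ∈ {5, 6}; common: ∅.
  x = 2: f ≡ 0 at y ∈ {3, 5}; g ≡ 0 at y ∈ ∅; common: ∅.
  x = 3: f ≡ 0 at y ∈ {1, 2}; g ≡ 0 at y ∈ {3, 6}; common: ∅.
  x = 4: f ≡ 0 at y ∈ ∅; g ≡ 0 at y ∈ ∅; common: ∅.
  x = 5: f ≡ 0 at y ∈ ∅; g ≡ 0 at y ∈ ∅; common: ∅.
  x = 6: f ≡ 0 at y ∈ {4, 5}; g ≡ 0 at y ∈ {3}; common: ∅.
Collecting: common zeros = ∅, so the count is 0.
Comparison with the Bézout bound: 0 ≤ 4 = deg(f)·deg(g), as expected for curves with no common component (the affine F_7-count falls short of the bound because intersections may lie at infinity, over extension fields, or carry multiplicity).


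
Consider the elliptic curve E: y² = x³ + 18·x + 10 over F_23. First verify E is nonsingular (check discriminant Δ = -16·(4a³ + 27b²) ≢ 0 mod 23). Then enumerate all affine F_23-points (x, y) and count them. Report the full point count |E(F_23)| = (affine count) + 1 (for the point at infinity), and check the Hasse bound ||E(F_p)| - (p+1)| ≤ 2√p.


Affine points = {(1, 11), (1, 12), (2, 10), (2, 13), (4, 10), (4, 13), (5, 8), (5, 15), (6, 9), (6, 14), (9, 2), (9, 21), (13, 7), (13, 16), (14, 4), (14, 19), (16, 1), (16, 22), (17, 10), (17, 13), (18, 5), (18, 18), (19, 9), (19, 14), (21, 9), (21, 14)}; affine count = 26; |E(F_23)| = 27.

Discriminant check: Δ ∝ 4a³ + 27b² = 4·18³ + 27·10² = 4·5832 + 27·100 ≡ 15 (mod 23). Nonzero ⇒ E is nonsingular.
For each x ∈ F_23, compute rhs = x³ + 18·x + 10 mod 23, then count y ∈ F_23 with y² ≡ rhs.
  x = 0: rhs = 10, matching y values: none (0 points).
  x = 1: rhs = 6, matching y values: 11, 12 (2 points).
  x = 2: rhs = 8, matching y values: 10, 13 (2 points).
  x = 3: rhs = 22, matching y values: none (0 points).
  x = 4: rhs = 8, matching y values: 10, 13 (2 points).
  x = 5: rhs = 18, matching y values: 8, 15 (2 points).
  x = 6: rhs = 12, matching y values: 9, 14 (2 points).
  x = 7: rhs = 19, matching y values: none (0 points).
  x = 8: rhs = 22, matching y values: none (0 points).
  x = 9: rhs = 4, matching y values: 2, 21 (2 points).
  x = 10: rhs = 17, matching y values: none (0 points).
  x = 11: rhs = 21, matching y values: none (0 points).
  x = 12: rhs = 22, matching y values: none (0 points).
  x = 13: rhs = 3, matching y values: 7, 16 (2 points).
  x = 14: rhs = 16, matching y values: 4, 19 (2 points).
  x = 15: rhs = 21, matching y values: none (0 points).
  x = 16: rhs = 1, matching y values: 1, 22 (2 points).
  x = 17: rhs = 8, matching y values: 10, 13 (2 points).
  x = 18: rhs = 2, matching y values: 5, 18 (2 points).
  x = 19: rhs = 12, matching y values: 9, 14 (2 points).
  x = 20: rhs = 21, matching y values: none (0 points).
  x = 21: rhs = 12, matching y values: 9, 14 (2 points).
  x = 22: rhs = 14, matching y values: none (0 points).
Total affine count: 26.
Full point count |E(F_23)| = 26 + 1 = 27.
Hasse bound: |27 − (23+1)| = |3| = 3 ≤ 2√23 ≈ 9.5917 ✓.


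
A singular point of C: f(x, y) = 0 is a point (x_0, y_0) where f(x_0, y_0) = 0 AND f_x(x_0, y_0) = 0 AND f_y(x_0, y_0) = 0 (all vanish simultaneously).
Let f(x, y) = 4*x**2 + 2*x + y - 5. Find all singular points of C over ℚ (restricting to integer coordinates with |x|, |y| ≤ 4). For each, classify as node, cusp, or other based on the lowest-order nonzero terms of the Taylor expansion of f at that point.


No singular points in the scanned grid; C is smooth there.

Compute partial derivatives:
  f_x = 8*x + 2.
  f_y = 1.
f_y = 1 is a nonzero constant, so f_y never vanishes: no point (x, y) can satisfy f = f_x = f_y = 0. In particular no (x, y) ∈ {−4, ..., 4}² is singular; the curve is smooth.


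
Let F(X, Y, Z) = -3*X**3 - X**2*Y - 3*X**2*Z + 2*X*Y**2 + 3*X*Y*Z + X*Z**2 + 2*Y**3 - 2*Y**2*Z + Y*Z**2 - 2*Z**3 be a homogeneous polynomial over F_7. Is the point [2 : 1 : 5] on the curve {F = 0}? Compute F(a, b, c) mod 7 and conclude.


F(2,1,5) ≡ 1 (mod 7); P is NOT on the curve.

Evaluate F(2, 1, 5) term-by-term (mod 7).
  -3*X**3 ↦ -3·8·1·1 = -24
  -X**2*Y ↦ -1·4·1·1 = -4
  -3*X**2*Z ↦ -3·4·1·5 = -60
  2*X*Y**2 ↦ 2·2·1·1 = 4
  3*X*Y*Z ↦ 3·2·1·5 = 30
  X*Z**2 ↦ 1·2·1·25 = 50
  2*Y**3 ↦ 2·1·1·1 = 2
  -2*Y**2*Z ↦ -2·1·1·5 = -10
  Y*Z**2 ↦ 1·1·1·25 = 25
  -2*Z**3 ↦ -2·1·1·125 = -250
Sum: F(2, 1, 5) = (-24) + (-4) + (-60) + (4) + (30) + (50) + (2) + (-10) + (25) + (-250) = -237.
Reducing mod 7: -237 ≡ 1 (mod 7).
Since F(a, b, c) ≡ 1 ≠ 0 (mod 7), P does NOT lie on the curve.
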